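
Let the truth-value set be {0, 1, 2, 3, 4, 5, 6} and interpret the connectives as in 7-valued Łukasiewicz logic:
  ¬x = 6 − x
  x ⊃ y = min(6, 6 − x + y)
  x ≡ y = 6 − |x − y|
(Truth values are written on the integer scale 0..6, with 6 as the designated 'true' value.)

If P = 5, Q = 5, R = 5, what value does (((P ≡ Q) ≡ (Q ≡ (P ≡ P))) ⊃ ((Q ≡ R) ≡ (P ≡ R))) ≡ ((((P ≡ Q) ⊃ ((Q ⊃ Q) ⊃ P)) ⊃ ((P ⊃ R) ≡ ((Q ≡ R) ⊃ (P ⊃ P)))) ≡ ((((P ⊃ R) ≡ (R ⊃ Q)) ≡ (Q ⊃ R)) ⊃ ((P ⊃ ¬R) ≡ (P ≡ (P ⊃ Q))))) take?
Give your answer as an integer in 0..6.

3

P ≡ Q = 5 ≡ 5 = 6
P ≡ P = 5 ≡ 5 = 6
Q ≡ (P ≡ P) = 5 ≡ 6 = 5
(P ≡ Q) ≡ (Q ≡ (P ≡ P)) = 6 ≡ 5 = 5
Q ≡ R = 5 ≡ 5 = 6
P ≡ R = 5 ≡ 5 = 6
(Q ≡ R) ≡ (P ≡ R) = 6 ≡ 6 = 6
((P ≡ Q) ≡ (Q ≡ (P ≡ P))) ⊃ ((Q ≡ R) ≡ (P ≡ R)) = 5 ⊃ 6 = 6
P ≡ Q = 5 ≡ 5 = 6
Q ⊃ Q = 5 ⊃ 5 = 6
(Q ⊃ Q) ⊃ P = 6 ⊃ 5 = 5
(P ≡ Q) ⊃ ((Q ⊃ Q) ⊃ P) = 6 ⊃ 5 = 5
P ⊃ R = 5 ⊃ 5 = 6
Q ≡ R = 5 ≡ 5 = 6
P ⊃ P = 5 ⊃ 5 = 6
(Q ≡ R) ⊃ (P ⊃ P) = 6 ⊃ 6 = 6
(P ⊃ R) ≡ ((Q ≡ R) ⊃ (P ⊃ P)) = 6 ≡ 6 = 6
((P ≡ Q) ⊃ ((Q ⊃ Q) ⊃ P)) ⊃ ((P ⊃ R) ≡ ((Q ≡ R) ⊃ (P ⊃ P))) = 5 ⊃ 6 = 6
P ⊃ R = 5 ⊃ 5 = 6
R ⊃ Q = 5 ⊃ 5 = 6
(P ⊃ R) ≡ (R ⊃ Q) = 6 ≡ 6 = 6
Q ⊃ R = 5 ⊃ 5 = 6
((P ⊃ R) ≡ (R ⊃ Q)) ≡ (Q ⊃ R) = 6 ≡ 6 = 6
¬R = ¬5 = 1
P ⊃ ¬R = 5 ⊃ 1 = 2
P ⊃ Q = 5 ⊃ 5 = 6
P ≡ (P ⊃ Q) = 5 ≡ 6 = 5
(P ⊃ ¬R) ≡ (P ≡ (P ⊃ Q)) = 2 ≡ 5 = 3
(((P ⊃ R) ≡ (R ⊃ Q)) ≡ (Q ⊃ R)) ⊃ ((P ⊃ ¬R) ≡ (P ≡ (P ⊃ Q))) = 6 ⊃ 3 = 3
(((P ≡ Q) ⊃ ((Q ⊃ Q) ⊃ P)) ⊃ ((P ⊃ R) ≡ ((Q ≡ R) ⊃ (P ⊃ P)))) ≡ ((((P ⊃ R) ≡ (R ⊃ Q)) ≡ (Q ⊃ R)) ⊃ ((P ⊃ ¬R) ≡ (P ≡ (P ⊃ Q)))) = 6 ≡ 3 = 3
(((P ≡ Q) ≡ (Q ≡ (P ≡ P))) ⊃ ((Q ≡ R) ≡ (P ≡ R))) ≡ ((((P ≡ Q) ⊃ ((Q ⊃ Q) ⊃ P)) ⊃ ((P ⊃ R) ≡ ((Q ≡ R) ⊃ (P ⊃ P)))) ≡ ((((P ⊃ R) ≡ (R ⊃ Q)) ≡ (Q ⊃ R)) ⊃ ((P ⊃ ¬R) ≡ (P ≡ (P ⊃ Q))))) = 6 ≡ 3 = 3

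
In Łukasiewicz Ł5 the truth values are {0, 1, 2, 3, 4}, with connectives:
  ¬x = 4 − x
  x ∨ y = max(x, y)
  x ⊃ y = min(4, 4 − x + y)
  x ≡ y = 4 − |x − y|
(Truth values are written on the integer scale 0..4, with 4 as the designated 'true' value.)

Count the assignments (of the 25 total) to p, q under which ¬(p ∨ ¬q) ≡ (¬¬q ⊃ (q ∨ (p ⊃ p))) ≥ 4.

1

value 4: 1 assignment (counts)
value 3: 3 assignments
value 2: 5 assignments
value 1: 7 assignments
value 0: 9 assignments
So 1 of the 25 assignments meets the threshold.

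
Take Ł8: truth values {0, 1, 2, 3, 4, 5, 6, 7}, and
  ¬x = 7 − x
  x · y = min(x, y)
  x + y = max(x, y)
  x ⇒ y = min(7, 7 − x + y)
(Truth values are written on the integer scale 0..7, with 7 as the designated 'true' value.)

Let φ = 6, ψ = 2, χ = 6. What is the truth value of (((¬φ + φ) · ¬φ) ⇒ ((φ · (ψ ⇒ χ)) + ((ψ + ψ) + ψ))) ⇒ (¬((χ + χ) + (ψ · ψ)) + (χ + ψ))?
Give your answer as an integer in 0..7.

¬φ = ¬6 = 1
¬φ + φ = 1 + 6 = 6
¬φ = ¬6 = 1
(¬φ + φ) · ¬φ = 6 · 1 = 1
ψ ⇒ χ = 2 ⇒ 6 = 7
φ · (ψ ⇒ χ) = 6 · 7 = 6
ψ + ψ = 2 + 2 = 2
(ψ + ψ) + ψ = 2 + 2 = 2
(φ · (ψ ⇒ χ)) + ((ψ + ψ) + ψ) = 6 + 2 = 6
((¬φ + φ) · ¬φ) ⇒ ((φ · (ψ ⇒ χ)) + ((ψ + ψ) + ψ)) = 1 ⇒ 6 = 7
χ + χ = 6 + 6 = 6
ψ · ψ = 2 · 2 = 2
(χ + χ) + (ψ · ψ) = 6 + 2 = 6
¬((χ + χ) + (ψ · ψ)) = ¬6 = 1
χ + ψ = 6 + 2 = 6
¬((χ + χ) + (ψ · ψ)) + (χ + ψ) = 1 + 6 = 6
(((¬φ + φ) · ¬φ) ⇒ ((φ · (ψ ⇒ χ)) + ((ψ + ψ) + ψ))) ⇒ (¬((χ + χ) + (ψ · ψ)) + (χ + ψ)) = 7 ⇒ 6 = 6

6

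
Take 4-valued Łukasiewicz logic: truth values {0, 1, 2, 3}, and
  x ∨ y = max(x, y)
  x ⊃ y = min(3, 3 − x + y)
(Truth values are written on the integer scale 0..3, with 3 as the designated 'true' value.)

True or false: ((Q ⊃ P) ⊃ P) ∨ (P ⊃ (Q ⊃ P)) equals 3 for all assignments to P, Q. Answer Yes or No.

Yes

P = 0, Q = 0 ↦ 3
P = 0, Q = 1 ↦ 3
P = 0, Q = 2 ↦ 3
P = 0, Q = 3 ↦ 3
P = 1, Q = 0 ↦ 3
P = 1, Q = 1 ↦ 3
P = 1, Q = 2 ↦ 3
P = 1, Q = 3 ↦ 3
P = 2, Q = 0 ↦ 3
P = 2, Q = 1 ↦ 3
P = 2, Q = 2 ↦ 3
P = 2, Q = 3 ↦ 3
P = 3, Q = 0 ↦ 3
P = 3, Q = 1 ↦ 3
P = 3, Q = 2 ↦ 3
P = 3, Q = 3 ↦ 3
Every assignment gives a value ≥ 3.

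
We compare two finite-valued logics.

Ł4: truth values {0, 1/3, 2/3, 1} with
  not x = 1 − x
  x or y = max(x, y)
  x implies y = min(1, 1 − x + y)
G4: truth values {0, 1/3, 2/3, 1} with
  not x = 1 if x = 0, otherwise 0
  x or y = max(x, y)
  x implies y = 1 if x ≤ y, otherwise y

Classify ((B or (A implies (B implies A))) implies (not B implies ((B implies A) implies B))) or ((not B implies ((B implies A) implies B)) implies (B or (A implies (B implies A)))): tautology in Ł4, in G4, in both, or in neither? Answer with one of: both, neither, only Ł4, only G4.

In Ł4: every assignment gives 1 — tautology.
In G4: every assignment gives 1 — tautology.

both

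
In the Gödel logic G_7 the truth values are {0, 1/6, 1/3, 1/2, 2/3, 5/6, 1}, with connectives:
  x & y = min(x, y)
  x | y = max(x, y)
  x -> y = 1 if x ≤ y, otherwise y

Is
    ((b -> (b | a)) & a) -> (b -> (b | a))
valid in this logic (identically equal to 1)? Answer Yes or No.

At a = 1/2, b = 1/6, for instance:
b | a = 1/6 | 1/2 = 1/2
b -> (b | a) = 1/6 -> 1/2 = 1
(b -> (b | a)) & a = 1 & 1/2 = 1/2
((b -> (b | a)) & a) -> (b -> (b | a)) = 1/2 -> 1 = 1
and checking the remaining 48 assignments likewise gives ≥ 1 in every case.

Yes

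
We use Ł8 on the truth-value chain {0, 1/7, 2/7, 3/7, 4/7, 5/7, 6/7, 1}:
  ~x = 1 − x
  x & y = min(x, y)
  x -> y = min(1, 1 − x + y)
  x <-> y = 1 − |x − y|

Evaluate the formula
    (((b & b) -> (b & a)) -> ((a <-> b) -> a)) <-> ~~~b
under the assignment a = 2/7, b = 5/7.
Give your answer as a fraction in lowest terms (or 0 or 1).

b & b = 5/7 & 5/7 = 5/7
b & a = 5/7 & 2/7 = 2/7
(b & b) -> (b & a) = 5/7 -> 2/7 = 4/7
a <-> b = 2/7 <-> 5/7 = 4/7
(a <-> b) -> a = 4/7 -> 2/7 = 5/7
((b & b) -> (b & a)) -> ((a <-> b) -> a) = 4/7 -> 5/7 = 1
~b = ~5/7 = 2/7
~~b = ~2/7 = 5/7
~~~b = ~5/7 = 2/7
(((b & b) -> (b & a)) -> ((a <-> b) -> a)) <-> ~~~b = 1 <-> 2/7 = 2/7

2/7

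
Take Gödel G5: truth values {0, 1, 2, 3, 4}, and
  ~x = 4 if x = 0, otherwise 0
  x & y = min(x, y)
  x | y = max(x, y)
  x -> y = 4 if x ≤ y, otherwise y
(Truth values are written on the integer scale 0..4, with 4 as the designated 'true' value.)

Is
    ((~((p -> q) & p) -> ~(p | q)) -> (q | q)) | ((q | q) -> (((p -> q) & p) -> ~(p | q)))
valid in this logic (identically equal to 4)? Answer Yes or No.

Counterexample: take p = 1, q = 1.
p -> q = 1 -> 1 = 4
(p -> q) & p = 4 & 1 = 1
~((p -> q) & p) = ~1 = 0
p | q = 1 | 1 = 1
~(p | q) = ~1 = 0
~((p -> q) & p) -> ~(p | q) = 0 -> 0 = 4
q | q = 1 | 1 = 1
(~((p -> q) & p) -> ~(p | q)) -> (q | q) = 4 -> 1 = 1
q | q = 1 | 1 = 1
p -> q = 1 -> 1 = 4
(p -> q) & p = 4 & 1 = 1
p | q = 1 | 1 = 1
~(p | q) = ~1 = 0
((p -> q) & p) -> ~(p | q) = 1 -> 0 = 0
(q | q) -> (((p -> q) & p) -> ~(p | q)) = 1 -> 0 = 0
((~((p -> q) & p) -> ~(p | q)) -> (q | q)) | ((q | q) -> (((p -> q) & p) -> ~(p | q))) = 1 | 0 = 1
This gives 1 ≠ 4.

No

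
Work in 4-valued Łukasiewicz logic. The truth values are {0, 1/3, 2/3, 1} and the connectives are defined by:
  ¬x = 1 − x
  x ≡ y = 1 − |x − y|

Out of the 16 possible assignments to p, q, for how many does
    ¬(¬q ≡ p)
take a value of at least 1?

p = 0, q = 0 ↦ 1  ≥
p = 0, q = 1/3 ↦ 2/3  <
p = 0, q = 2/3 ↦ 1/3  <
p = 0, q = 1 ↦ 0  <
p = 1/3, q = 0 ↦ 2/3  <
p = 1/3, q = 1/3 ↦ 1/3  <
p = 1/3, q = 2/3 ↦ 0  <
p = 1/3, q = 1 ↦ 1/3  <
p = 2/3, q = 0 ↦ 1/3  <
p = 2/3, q = 1/3 ↦ 0  <
p = 2/3, q = 2/3 ↦ 1/3  <
p = 2/3, q = 1 ↦ 2/3  <
p = 1, q = 0 ↦ 0  <
p = 1, q = 1/3 ↦ 1/3  <
p = 1, q = 2/3 ↦ 2/3  <
p = 1, q = 1 ↦ 1  ≥
So 2 of the 16 assignments meet the threshold.

2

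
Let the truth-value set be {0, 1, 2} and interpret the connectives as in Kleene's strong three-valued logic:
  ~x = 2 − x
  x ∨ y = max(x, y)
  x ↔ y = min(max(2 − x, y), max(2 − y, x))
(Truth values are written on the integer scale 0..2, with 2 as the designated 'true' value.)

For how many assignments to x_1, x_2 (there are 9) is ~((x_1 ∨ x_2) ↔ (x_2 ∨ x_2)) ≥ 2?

x_1 = 0, x_2 = 0 ↦ 0  <
x_1 = 0, x_2 = 1 ↦ 1  <
x_1 = 0, x_2 = 2 ↦ 0  <
x_1 = 1, x_2 = 0 ↦ 1  <
x_1 = 1, x_2 = 1 ↦ 1  <
x_1 = 1, x_2 = 2 ↦ 0  <
x_1 = 2, x_2 = 0 ↦ 2  ≥
x_1 = 2, x_2 = 1 ↦ 1  <
x_1 = 2, x_2 = 2 ↦ 0  <
So 1 of the 9 assignments meets the threshold.

1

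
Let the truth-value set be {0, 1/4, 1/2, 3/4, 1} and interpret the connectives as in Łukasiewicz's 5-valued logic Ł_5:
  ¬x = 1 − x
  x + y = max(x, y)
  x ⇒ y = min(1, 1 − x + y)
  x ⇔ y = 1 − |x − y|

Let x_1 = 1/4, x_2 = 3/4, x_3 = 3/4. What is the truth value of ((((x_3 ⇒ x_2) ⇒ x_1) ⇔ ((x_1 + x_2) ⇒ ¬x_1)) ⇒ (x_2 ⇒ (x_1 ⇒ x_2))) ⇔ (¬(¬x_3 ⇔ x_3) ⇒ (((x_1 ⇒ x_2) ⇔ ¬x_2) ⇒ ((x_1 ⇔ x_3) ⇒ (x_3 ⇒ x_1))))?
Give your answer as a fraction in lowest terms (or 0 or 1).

x_3 ⇒ x_2 = 3/4 ⇒ 3/4 = 1
(x_3 ⇒ x_2) ⇒ x_1 = 1 ⇒ 1/4 = 1/4
x_1 + x_2 = 1/4 + 3/4 = 3/4
¬x_1 = ¬1/4 = 3/4
(x_1 + x_2) ⇒ ¬x_1 = 3/4 ⇒ 3/4 = 1
((x_3 ⇒ x_2) ⇒ x_1) ⇔ ((x_1 + x_2) ⇒ ¬x_1) = 1/4 ⇔ 1 = 1/4
x_1 ⇒ x_2 = 1/4 ⇒ 3/4 = 1
x_2 ⇒ (x_1 ⇒ x_2) = 3/4 ⇒ 1 = 1
(((x_3 ⇒ x_2) ⇒ x_1) ⇔ ((x_1 + x_2) ⇒ ¬x_1)) ⇒ (x_2 ⇒ (x_1 ⇒ x_2)) = 1/4 ⇒ 1 = 1
¬x_3 = ¬3/4 = 1/4
¬x_3 ⇔ x_3 = 1/4 ⇔ 3/4 = 1/2
¬(¬x_3 ⇔ x_3) = ¬1/2 = 1/2
x_1 ⇒ x_2 = 1/4 ⇒ 3/4 = 1
¬x_2 = ¬3/4 = 1/4
(x_1 ⇒ x_2) ⇔ ¬x_2 = 1 ⇔ 1/4 = 1/4
x_1 ⇔ x_3 = 1/4 ⇔ 3/4 = 1/2
x_3 ⇒ x_1 = 3/4 ⇒ 1/4 = 1/2
(x_1 ⇔ x_3) ⇒ (x_3 ⇒ x_1) = 1/2 ⇒ 1/2 = 1
((x_1 ⇒ x_2) ⇔ ¬x_2) ⇒ ((x_1 ⇔ x_3) ⇒ (x_3 ⇒ x_1)) = 1/4 ⇒ 1 = 1
¬(¬x_3 ⇔ x_3) ⇒ (((x_1 ⇒ x_2) ⇔ ¬x_2) ⇒ ((x_1 ⇔ x_3) ⇒ (x_3 ⇒ x_1))) = 1/2 ⇒ 1 = 1
((((x_3 ⇒ x_2) ⇒ x_1) ⇔ ((x_1 + x_2) ⇒ ¬x_1)) ⇒ (x_2 ⇒ (x_1 ⇒ x_2))) ⇔ (¬(¬x_3 ⇔ x_3) ⇒ (((x_1 ⇒ x_2) ⇔ ¬x_2) ⇒ ((x_1 ⇔ x_3) ⇒ (x_3 ⇒ x_1)))) = 1 ⇔ 1 = 1

1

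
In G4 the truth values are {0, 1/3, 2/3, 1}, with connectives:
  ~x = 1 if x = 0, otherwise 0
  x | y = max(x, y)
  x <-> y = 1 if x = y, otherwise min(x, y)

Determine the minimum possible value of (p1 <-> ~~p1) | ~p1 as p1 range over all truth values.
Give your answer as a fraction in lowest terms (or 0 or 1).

1/3

Take p1 = 1/3:
~p1 = ~1/3 = 0
~~p1 = ~0 = 1
p1 <-> ~~p1 = 1/3 <-> 1 = 1/3
~p1 = ~1/3 = 0
(p1 <-> ~~p1) | ~p1 = 1/3 | 0 = 1/3
No assignment yields a value below 1/3, so this is the minimum.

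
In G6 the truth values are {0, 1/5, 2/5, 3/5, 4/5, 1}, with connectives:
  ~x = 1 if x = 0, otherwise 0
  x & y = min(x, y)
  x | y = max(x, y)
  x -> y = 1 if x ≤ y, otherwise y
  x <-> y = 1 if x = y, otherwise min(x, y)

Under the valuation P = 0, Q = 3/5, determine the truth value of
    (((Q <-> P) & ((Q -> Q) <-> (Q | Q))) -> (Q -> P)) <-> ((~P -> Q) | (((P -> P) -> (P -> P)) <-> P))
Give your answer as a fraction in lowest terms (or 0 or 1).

3/5

Q <-> P = 3/5 <-> 0 = 0
Q -> Q = 3/5 -> 3/5 = 1
Q | Q = 3/5 | 3/5 = 3/5
(Q -> Q) <-> (Q | Q) = 1 <-> 3/5 = 3/5
(Q <-> P) & ((Q -> Q) <-> (Q | Q)) = 0 & 3/5 = 0
Q -> P = 3/5 -> 0 = 0
((Q <-> P) & ((Q -> Q) <-> (Q | Q))) -> (Q -> P) = 0 -> 0 = 1
~P = ~0 = 1
~P -> Q = 1 -> 3/5 = 3/5
P -> P = 0 -> 0 = 1
P -> P = 0 -> 0 = 1
(P -> P) -> (P -> P) = 1 -> 1 = 1
((P -> P) -> (P -> P)) <-> P = 1 <-> 0 = 0
(~P -> Q) | (((P -> P) -> (P -> P)) <-> P) = 3/5 | 0 = 3/5
(((Q <-> P) & ((Q -> Q) <-> (Q | Q))) -> (Q -> P)) <-> ((~P -> Q) | (((P -> P) -> (P -> P)) <-> P)) = 1 <-> 3/5 = 3/5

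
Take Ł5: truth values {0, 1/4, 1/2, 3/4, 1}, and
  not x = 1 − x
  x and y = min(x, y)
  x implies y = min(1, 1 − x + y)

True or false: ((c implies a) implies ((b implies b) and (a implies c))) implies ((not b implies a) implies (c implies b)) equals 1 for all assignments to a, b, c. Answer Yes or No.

Counterexample: take a = 1/4, b = 0, c = 1.
c implies a = 1 implies 1/4 = 1/4
b implies b = 0 implies 0 = 1
a implies c = 1/4 implies 1 = 1
(b implies b) and (a implies c) = 1 and 1 = 1
(c implies a) implies ((b implies b) and (a implies c)) = 1/4 implies 1 = 1
not b = not 0 = 1
not b implies a = 1 implies 1/4 = 1/4
c implies b = 1 implies 0 = 0
(not b implies a) implies (c implies b) = 1/4 implies 0 = 3/4
((c implies a) implies ((b implies b) and (a implies c))) implies ((not b implies a) implies (c implies b)) = 1 implies 3/4 = 3/4
This gives 3/4 ≠ 1.

No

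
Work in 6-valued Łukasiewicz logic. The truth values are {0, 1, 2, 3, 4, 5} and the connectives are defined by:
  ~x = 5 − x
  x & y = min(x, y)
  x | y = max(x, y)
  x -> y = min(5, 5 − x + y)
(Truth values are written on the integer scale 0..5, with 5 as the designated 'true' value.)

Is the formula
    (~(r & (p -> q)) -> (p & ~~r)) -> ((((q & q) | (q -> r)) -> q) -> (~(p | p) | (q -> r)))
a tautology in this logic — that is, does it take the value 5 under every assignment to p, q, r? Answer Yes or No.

No

Counterexample: take p = 1, q = 5, r = 4.
p -> q = 1 -> 5 = 5
r & (p -> q) = 4 & 5 = 4
~(r & (p -> q)) = ~4 = 1
~r = ~4 = 1
~~r = ~1 = 4
p & ~~r = 1 & 4 = 1
~(r & (p -> q)) -> (p & ~~r) = 1 -> 1 = 5
q & q = 5 & 5 = 5
q -> r = 5 -> 4 = 4
(q & q) | (q -> r) = 5 | 4 = 5
((q & q) | (q -> r)) -> q = 5 -> 5 = 5
p | p = 1 | 1 = 1
~(p | p) = ~1 = 4
q -> r = 5 -> 4 = 4
~(p | p) | (q -> r) = 4 | 4 = 4
(((q & q) | (q -> r)) -> q) -> (~(p | p) | (q -> r)) = 5 -> 4 = 4
(~(r & (p -> q)) -> (p & ~~r)) -> ((((q & q) | (q -> r)) -> q) -> (~(p | p) | (q -> r))) = 5 -> 4 = 4
This gives 4 ≠ 5.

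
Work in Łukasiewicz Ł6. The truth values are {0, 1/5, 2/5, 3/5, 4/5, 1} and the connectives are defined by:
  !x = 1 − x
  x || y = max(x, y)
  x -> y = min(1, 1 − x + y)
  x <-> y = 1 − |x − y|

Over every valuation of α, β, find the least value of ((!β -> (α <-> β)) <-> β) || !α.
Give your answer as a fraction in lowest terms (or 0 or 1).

Take α = 3/5, β = 1/5:
!β = !1/5 = 4/5
α <-> β = 3/5 <-> 1/5 = 3/5
!β -> (α <-> β) = 4/5 -> 3/5 = 4/5
(!β -> (α <-> β)) <-> β = 4/5 <-> 1/5 = 2/5
!α = !3/5 = 2/5
((!β -> (α <-> β)) <-> β) || !α = 2/5 || 2/5 = 2/5
No assignment yields a value below 2/5, so this is the minimum.

2/5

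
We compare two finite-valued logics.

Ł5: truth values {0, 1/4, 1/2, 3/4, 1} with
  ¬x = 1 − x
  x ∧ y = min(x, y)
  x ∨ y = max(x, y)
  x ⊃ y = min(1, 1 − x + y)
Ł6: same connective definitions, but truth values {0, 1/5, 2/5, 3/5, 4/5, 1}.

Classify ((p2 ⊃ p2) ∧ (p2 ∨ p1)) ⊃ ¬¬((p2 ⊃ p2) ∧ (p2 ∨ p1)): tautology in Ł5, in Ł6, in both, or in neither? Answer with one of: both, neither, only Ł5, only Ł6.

both

In Ł5: every assignment gives 1 — tautology.
In Ł6: every assignment gives 1 — tautology.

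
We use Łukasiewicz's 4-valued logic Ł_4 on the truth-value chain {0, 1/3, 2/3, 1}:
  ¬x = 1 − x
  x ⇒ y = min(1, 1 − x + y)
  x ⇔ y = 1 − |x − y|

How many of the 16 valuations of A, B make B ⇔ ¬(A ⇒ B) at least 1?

A = 0, B = 0 ↦ 1  ≥
A = 0, B = 1/3 ↦ 2/3  <
A = 0, B = 2/3 ↦ 1/3  <
A = 0, B = 1 ↦ 0  <
A = 1/3, B = 0 ↦ 2/3  <
A = 1/3, B = 1/3 ↦ 2/3  <
A = 1/3, B = 2/3 ↦ 1/3  <
A = 1/3, B = 1 ↦ 0  <
A = 2/3, B = 0 ↦ 1/3  <
A = 2/3, B = 1/3 ↦ 1  ≥
A = 2/3, B = 2/3 ↦ 1/3  <
A = 2/3, B = 1 ↦ 0  <
A = 1, B = 0 ↦ 0  <
A = 1, B = 1/3 ↦ 2/3  <
A = 1, B = 2/3 ↦ 2/3  <
A = 1, B = 1 ↦ 0  <
So 2 of the 16 assignments meet the threshold.

2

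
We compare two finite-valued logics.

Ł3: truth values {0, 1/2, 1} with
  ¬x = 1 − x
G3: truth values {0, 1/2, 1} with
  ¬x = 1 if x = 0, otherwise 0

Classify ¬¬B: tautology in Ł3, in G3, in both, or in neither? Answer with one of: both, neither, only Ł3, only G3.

neither

In Ł3: at B = 0 the value is 0 — not a tautology.
In G3: at B = 0 the value is 0 — not a tautology.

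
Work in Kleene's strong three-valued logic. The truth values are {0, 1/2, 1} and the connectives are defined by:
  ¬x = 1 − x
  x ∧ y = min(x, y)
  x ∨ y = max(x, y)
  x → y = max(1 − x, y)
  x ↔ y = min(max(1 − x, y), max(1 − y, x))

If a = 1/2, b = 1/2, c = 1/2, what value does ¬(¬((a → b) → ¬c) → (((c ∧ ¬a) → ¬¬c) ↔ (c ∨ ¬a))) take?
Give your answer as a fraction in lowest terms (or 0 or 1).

1/2

a → b = 1/2 → 1/2 = 1/2
¬c = ¬1/2 = 1/2
(a → b) → ¬c = 1/2 → 1/2 = 1/2
¬((a → b) → ¬c) = ¬1/2 = 1/2
¬a = ¬1/2 = 1/2
c ∧ ¬a = 1/2 ∧ 1/2 = 1/2
¬c = ¬1/2 = 1/2
¬¬c = ¬1/2 = 1/2
(c ∧ ¬a) → ¬¬c = 1/2 → 1/2 = 1/2
¬a = ¬1/2 = 1/2
c ∨ ¬a = 1/2 ∨ 1/2 = 1/2
((c ∧ ¬a) → ¬¬c) ↔ (c ∨ ¬a) = 1/2 ↔ 1/2 = 1/2
¬((a → b) → ¬c) → (((c ∧ ¬a) → ¬¬c) ↔ (c ∨ ¬a)) = 1/2 → 1/2 = 1/2
¬(¬((a → b) → ¬c) → (((c ∧ ¬a) → ¬¬c) ↔ (c ∨ ¬a))) = ¬1/2 = 1/2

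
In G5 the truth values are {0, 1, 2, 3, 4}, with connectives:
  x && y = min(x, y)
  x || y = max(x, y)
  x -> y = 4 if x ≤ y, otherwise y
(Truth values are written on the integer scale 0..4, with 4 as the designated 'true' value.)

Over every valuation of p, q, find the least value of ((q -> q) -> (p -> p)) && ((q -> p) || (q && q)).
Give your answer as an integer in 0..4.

Take p = 0, q = 1:
q -> q = 1 -> 1 = 4
p -> p = 0 -> 0 = 4
(q -> q) -> (p -> p) = 4 -> 4 = 4
q -> p = 1 -> 0 = 0
q && q = 1 && 1 = 1
(q -> p) || (q && q) = 0 || 1 = 1
((q -> q) -> (p -> p)) && ((q -> p) || (q && q)) = 4 && 1 = 1
No assignment yields a value below 1, so this is the minimum.

1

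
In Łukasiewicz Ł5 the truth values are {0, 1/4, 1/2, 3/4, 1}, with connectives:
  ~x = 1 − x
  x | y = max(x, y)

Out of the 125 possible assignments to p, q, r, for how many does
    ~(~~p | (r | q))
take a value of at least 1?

1

value 1: 1 assignment (counts)
value 3/4: 7 assignments
value 1/2: 19 assignments
value 1/4: 37 assignments
value 0: 61 assignments
So 1 of the 125 assignments meets the threshold.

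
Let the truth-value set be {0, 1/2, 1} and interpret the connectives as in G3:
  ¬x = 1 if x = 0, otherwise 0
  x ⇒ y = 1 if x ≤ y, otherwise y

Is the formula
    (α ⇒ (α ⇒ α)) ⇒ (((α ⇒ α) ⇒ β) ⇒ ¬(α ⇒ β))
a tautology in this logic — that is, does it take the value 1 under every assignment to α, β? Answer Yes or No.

No

Counterexample: take α = 0, β = 1/2.
α ⇒ α = 0 ⇒ 0 = 1
α ⇒ (α ⇒ α) = 0 ⇒ 1 = 1
α ⇒ α = 0 ⇒ 0 = 1
(α ⇒ α) ⇒ β = 1 ⇒ 1/2 = 1/2
α ⇒ β = 0 ⇒ 1/2 = 1
¬(α ⇒ β) = ¬1 = 0
((α ⇒ α) ⇒ β) ⇒ ¬(α ⇒ β) = 1/2 ⇒ 0 = 0
(α ⇒ (α ⇒ α)) ⇒ (((α ⇒ α) ⇒ β) ⇒ ¬(α ⇒ β)) = 1 ⇒ 0 = 0
This gives 0 ≠ 1.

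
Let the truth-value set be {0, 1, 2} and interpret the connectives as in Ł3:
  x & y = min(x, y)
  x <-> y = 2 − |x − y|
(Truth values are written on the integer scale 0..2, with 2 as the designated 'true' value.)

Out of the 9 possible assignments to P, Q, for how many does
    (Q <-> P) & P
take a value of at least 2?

1

P = 0, Q = 0 ↦ 0  <
P = 0, Q = 1 ↦ 0  <
P = 0, Q = 2 ↦ 0  <
P = 1, Q = 0 ↦ 1  <
P = 1, Q = 1 ↦ 1  <
P = 1, Q = 2 ↦ 1  <
P = 2, Q = 0 ↦ 0  <
P = 2, Q = 1 ↦ 1  <
P = 2, Q = 2 ↦ 2  ≥
So 1 of the 9 assignments meets the threshold.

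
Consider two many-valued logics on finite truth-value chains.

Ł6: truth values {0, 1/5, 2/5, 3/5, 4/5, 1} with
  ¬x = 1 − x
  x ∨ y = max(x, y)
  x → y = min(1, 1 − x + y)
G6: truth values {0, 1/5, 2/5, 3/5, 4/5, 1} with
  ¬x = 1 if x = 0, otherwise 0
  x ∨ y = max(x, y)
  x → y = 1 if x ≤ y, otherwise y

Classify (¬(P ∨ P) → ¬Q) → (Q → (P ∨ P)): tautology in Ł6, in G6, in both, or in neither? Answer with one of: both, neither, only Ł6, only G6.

only Ł6

In Ł6: every assignment gives 1 — tautology.
In G6: at P = 1/5, Q = 2/5 the value is 1/5 — not a tautology.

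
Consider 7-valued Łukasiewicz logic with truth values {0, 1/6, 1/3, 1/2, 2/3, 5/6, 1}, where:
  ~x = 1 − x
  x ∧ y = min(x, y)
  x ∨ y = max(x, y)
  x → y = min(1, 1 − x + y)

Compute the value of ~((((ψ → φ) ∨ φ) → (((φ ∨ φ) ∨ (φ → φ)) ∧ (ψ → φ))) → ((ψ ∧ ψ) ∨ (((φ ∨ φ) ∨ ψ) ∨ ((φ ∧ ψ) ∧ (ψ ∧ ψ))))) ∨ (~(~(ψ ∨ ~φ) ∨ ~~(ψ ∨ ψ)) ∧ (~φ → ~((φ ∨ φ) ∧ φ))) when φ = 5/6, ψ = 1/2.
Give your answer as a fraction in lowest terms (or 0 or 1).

ψ → φ = 1/2 → 5/6 = 1
(ψ → φ) ∨ φ = 1 ∨ 5/6 = 1
φ ∨ φ = 5/6 ∨ 5/6 = 5/6
φ → φ = 5/6 → 5/6 = 1
(φ ∨ φ) ∨ (φ → φ) = 5/6 ∨ 1 = 1
ψ → φ = 1/2 → 5/6 = 1
((φ ∨ φ) ∨ (φ → φ)) ∧ (ψ → φ) = 1 ∧ 1 = 1
((ψ → φ) ∨ φ) → (((φ ∨ φ) ∨ (φ → φ)) ∧ (ψ → φ)) = 1 → 1 = 1
ψ ∧ ψ = 1/2 ∧ 1/2 = 1/2
φ ∨ φ = 5/6 ∨ 5/6 = 5/6
(φ ∨ φ) ∨ ψ = 5/6 ∨ 1/2 = 5/6
φ ∧ ψ = 5/6 ∧ 1/2 = 1/2
ψ ∧ ψ = 1/2 ∧ 1/2 = 1/2
(φ ∧ ψ) ∧ (ψ ∧ ψ) = 1/2 ∧ 1/2 = 1/2
((φ ∨ φ) ∨ ψ) ∨ ((φ ∧ ψ) ∧ (ψ ∧ ψ)) = 5/6 ∨ 1/2 = 5/6
(ψ ∧ ψ) ∨ (((φ ∨ φ) ∨ ψ) ∨ ((φ ∧ ψ) ∧ (ψ ∧ ψ))) = 1/2 ∨ 5/6 = 5/6
(((ψ → φ) ∨ φ) → (((φ ∨ φ) ∨ (φ → φ)) ∧ (ψ → φ))) → ((ψ ∧ ψ) ∨ (((φ ∨ φ) ∨ ψ) ∨ ((φ ∧ ψ) ∧ (ψ ∧ ψ)))) = 1 → 5/6 = 5/6
~((((ψ → φ) ∨ φ) → (((φ ∨ φ) ∨ (φ → φ)) ∧ (ψ → φ))) → ((ψ ∧ ψ) ∨ (((φ ∨ φ) ∨ ψ) ∨ ((φ ∧ ψ) ∧ (ψ ∧ ψ))))) = ~5/6 = 1/6
~φ = ~5/6 = 1/6
ψ ∨ ~φ = 1/2 ∨ 1/6 = 1/2
~(ψ ∨ ~φ) = ~1/2 = 1/2
ψ ∨ ψ = 1/2 ∨ 1/2 = 1/2
~(ψ ∨ ψ) = ~1/2 = 1/2
~~(ψ ∨ ψ) = ~1/2 = 1/2
~(ψ ∨ ~φ) ∨ ~~(ψ ∨ ψ) = 1/2 ∨ 1/2 = 1/2
~(~(ψ ∨ ~φ) ∨ ~~(ψ ∨ ψ)) = ~1/2 = 1/2
~φ = ~5/6 = 1/6
φ ∨ φ = 5/6 ∨ 5/6 = 5/6
(φ ∨ φ) ∧ φ = 5/6 ∧ 5/6 = 5/6
~((φ ∨ φ) ∧ φ) = ~5/6 = 1/6
~φ → ~((φ ∨ φ) ∧ φ) = 1/6 → 1/6 = 1
~(~(ψ ∨ ~φ) ∨ ~~(ψ ∨ ψ)) ∧ (~φ → ~((φ ∨ φ) ∧ φ)) = 1/2 ∧ 1 = 1/2
~((((ψ → φ) ∨ φ) → (((φ ∨ φ) ∨ (φ → φ)) ∧ (ψ → φ))) → ((ψ ∧ ψ) ∨ (((φ ∨ φ) ∨ ψ) ∨ ((φ ∧ ψ) ∧ (ψ ∧ ψ))))) ∨ (~(~(ψ ∨ ~φ) ∨ ~~(ψ ∨ ψ)) ∧ (~φ → ~((φ ∨ φ) ∧ φ))) = 1/6 ∨ 1/2 = 1/2

1/2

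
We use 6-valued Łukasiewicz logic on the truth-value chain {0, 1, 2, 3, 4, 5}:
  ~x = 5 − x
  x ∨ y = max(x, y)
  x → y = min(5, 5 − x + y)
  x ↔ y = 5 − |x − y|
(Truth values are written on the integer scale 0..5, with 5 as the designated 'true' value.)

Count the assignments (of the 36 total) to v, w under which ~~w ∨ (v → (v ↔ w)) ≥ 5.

27

value 5: 27 assignments (counts)
value 4: 3 assignments
value 3: 2 assignments
value 2: 2 assignments
value 1: 1 assignment
value 0: 1 assignment
So 27 of the 36 assignments meet the threshold.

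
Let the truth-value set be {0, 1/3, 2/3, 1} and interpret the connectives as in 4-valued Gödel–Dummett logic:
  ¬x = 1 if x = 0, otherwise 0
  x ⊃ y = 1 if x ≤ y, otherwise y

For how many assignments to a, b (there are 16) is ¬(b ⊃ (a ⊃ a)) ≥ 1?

a = 0, b = 0 ↦ 0  <
a = 0, b = 1/3 ↦ 0  <
a = 0, b = 2/3 ↦ 0  <
a = 0, b = 1 ↦ 0  <
a = 1/3, b = 0 ↦ 0  <
a = 1/3, b = 1/3 ↦ 0  <
a = 1/3, b = 2/3 ↦ 0  <
a = 1/3, b = 1 ↦ 0  <
a = 2/3, b = 0 ↦ 0  <
a = 2/3, b = 1/3 ↦ 0  <
a = 2/3, b = 2/3 ↦ 0  <
a = 2/3, b = 1 ↦ 0  <
a = 1, b = 0 ↦ 0  <
a = 1, b = 1/3 ↦ 0  <
a = 1, b = 2/3 ↦ 0  <
a = 1, b = 1 ↦ 0  <
So 0 of the 16 assignments meet the threshold.

0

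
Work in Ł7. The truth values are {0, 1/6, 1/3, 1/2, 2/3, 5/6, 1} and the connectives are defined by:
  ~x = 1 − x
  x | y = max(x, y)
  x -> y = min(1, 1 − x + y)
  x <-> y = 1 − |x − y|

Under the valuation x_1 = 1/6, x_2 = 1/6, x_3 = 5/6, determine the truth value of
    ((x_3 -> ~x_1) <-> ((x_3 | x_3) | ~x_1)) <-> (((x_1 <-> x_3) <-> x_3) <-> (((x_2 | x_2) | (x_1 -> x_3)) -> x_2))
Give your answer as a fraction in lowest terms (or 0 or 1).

~x_1 = ~1/6 = 5/6
x_3 -> ~x_1 = 5/6 -> 5/6 = 1
x_3 | x_3 = 5/6 | 5/6 = 5/6
~x_1 = ~1/6 = 5/6
(x_3 | x_3) | ~x_1 = 5/6 | 5/6 = 5/6
(x_3 -> ~x_1) <-> ((x_3 | x_3) | ~x_1) = 1 <-> 5/6 = 5/6
x_1 <-> x_3 = 1/6 <-> 5/6 = 1/3
(x_1 <-> x_3) <-> x_3 = 1/3 <-> 5/6 = 1/2
x_2 | x_2 = 1/6 | 1/6 = 1/6
x_1 -> x_3 = 1/6 -> 5/6 = 1
(x_2 | x_2) | (x_1 -> x_3) = 1/6 | 1 = 1
((x_2 | x_2) | (x_1 -> x_3)) -> x_2 = 1 -> 1/6 = 1/6
((x_1 <-> x_3) <-> x_3) <-> (((x_2 | x_2) | (x_1 -> x_3)) -> x_2) = 1/2 <-> 1/6 = 2/3
((x_3 -> ~x_1) <-> ((x_3 | x_3) | ~x_1)) <-> (((x_1 <-> x_3) <-> x_3) <-> (((x_2 | x_2) | (x_1 -> x_3)) -> x_2)) = 5/6 <-> 2/3 = 5/6

5/6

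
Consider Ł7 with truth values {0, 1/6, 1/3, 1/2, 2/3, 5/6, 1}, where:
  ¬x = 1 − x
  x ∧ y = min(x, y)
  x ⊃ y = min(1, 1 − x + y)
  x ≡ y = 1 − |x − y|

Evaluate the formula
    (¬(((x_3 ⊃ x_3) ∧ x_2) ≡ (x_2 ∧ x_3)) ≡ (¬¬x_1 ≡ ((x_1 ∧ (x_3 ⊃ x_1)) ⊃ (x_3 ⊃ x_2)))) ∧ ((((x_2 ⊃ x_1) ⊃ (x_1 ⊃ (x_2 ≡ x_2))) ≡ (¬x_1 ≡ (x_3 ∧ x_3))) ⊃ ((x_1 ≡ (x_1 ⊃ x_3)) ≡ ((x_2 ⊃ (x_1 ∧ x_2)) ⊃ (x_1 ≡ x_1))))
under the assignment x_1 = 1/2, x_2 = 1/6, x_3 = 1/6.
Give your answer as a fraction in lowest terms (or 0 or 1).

1/2

x_3 ⊃ x_3 = 1/6 ⊃ 1/6 = 1
(x_3 ⊃ x_3) ∧ x_2 = 1 ∧ 1/6 = 1/6
x_2 ∧ x_3 = 1/6 ∧ 1/6 = 1/6
((x_3 ⊃ x_3) ∧ x_2) ≡ (x_2 ∧ x_3) = 1/6 ≡ 1/6 = 1
¬(((x_3 ⊃ x_3) ∧ x_2) ≡ (x_2 ∧ x_3)) = ¬1 = 0
¬x_1 = ¬1/2 = 1/2
¬¬x_1 = ¬1/2 = 1/2
x_3 ⊃ x_1 = 1/6 ⊃ 1/2 = 1
x_1 ∧ (x_3 ⊃ x_1) = 1/2 ∧ 1 = 1/2
x_3 ⊃ x_2 = 1/6 ⊃ 1/6 = 1
(x_1 ∧ (x_3 ⊃ x_1)) ⊃ (x_3 ⊃ x_2) = 1/2 ⊃ 1 = 1
¬¬x_1 ≡ ((x_1 ∧ (x_3 ⊃ x_1)) ⊃ (x_3 ⊃ x_2)) = 1/2 ≡ 1 = 1/2
¬(((x_3 ⊃ x_3) ∧ x_2) ≡ (x_2 ∧ x_3)) ≡ (¬¬x_1 ≡ ((x_1 ∧ (x_3 ⊃ x_1)) ⊃ (x_3 ⊃ x_2))) = 0 ≡ 1/2 = 1/2
x_2 ⊃ x_1 = 1/6 ⊃ 1/2 = 1
x_2 ≡ x_2 = 1/6 ≡ 1/6 = 1
x_1 ⊃ (x_2 ≡ x_2) = 1/2 ⊃ 1 = 1
(x_2 ⊃ x_1) ⊃ (x_1 ⊃ (x_2 ≡ x_2)) = 1 ⊃ 1 = 1
¬x_1 = ¬1/2 = 1/2
x_3 ∧ x_3 = 1/6 ∧ 1/6 = 1/6
¬x_1 ≡ (x_3 ∧ x_3) = 1/2 ≡ 1/6 = 2/3
((x_2 ⊃ x_1) ⊃ (x_1 ⊃ (x_2 ≡ x_2))) ≡ (¬x_1 ≡ (x_3 ∧ x_3)) = 1 ≡ 2/3 = 2/3
x_1 ⊃ x_3 = 1/2 ⊃ 1/6 = 2/3
x_1 ≡ (x_1 ⊃ x_3) = 1/2 ≡ 2/3 = 5/6
x_1 ∧ x_2 = 1/2 ∧ 1/6 = 1/6
x_2 ⊃ (x_1 ∧ x_2) = 1/6 ⊃ 1/6 = 1
x_1 ≡ x_1 = 1/2 ≡ 1/2 = 1
(x_2 ⊃ (x_1 ∧ x_2)) ⊃ (x_1 ≡ x_1) = 1 ⊃ 1 = 1
(x_1 ≡ (x_1 ⊃ x_3)) ≡ ((x_2 ⊃ (x_1 ∧ x_2)) ⊃ (x_1 ≡ x_1)) = 5/6 ≡ 1 = 5/6
(((x_2 ⊃ x_1) ⊃ (x_1 ⊃ (x_2 ≡ x_2))) ≡ (¬x_1 ≡ (x_3 ∧ x_3))) ⊃ ((x_1 ≡ (x_1 ⊃ x_3)) ≡ ((x_2 ⊃ (x_1 ∧ x_2)) ⊃ (x_1 ≡ x_1))) = 2/3 ⊃ 5/6 = 1
(¬(((x_3 ⊃ x_3) ∧ x_2) ≡ (x_2 ∧ x_3)) ≡ (¬¬x_1 ≡ ((x_1 ∧ (x_3 ⊃ x_1)) ⊃ (x_3 ⊃ x_2)))) ∧ ((((x_2 ⊃ x_1) ⊃ (x_1 ⊃ (x_2 ≡ x_2))) ≡ (¬x_1 ≡ (x_3 ∧ x_3))) ⊃ ((x_1 ≡ (x_1 ⊃ x_3)) ≡ ((x_2 ⊃ (x_1 ∧ x_2)) ⊃ (x_1 ≡ x_1)))) = 1/2 ∧ 1 = 1/2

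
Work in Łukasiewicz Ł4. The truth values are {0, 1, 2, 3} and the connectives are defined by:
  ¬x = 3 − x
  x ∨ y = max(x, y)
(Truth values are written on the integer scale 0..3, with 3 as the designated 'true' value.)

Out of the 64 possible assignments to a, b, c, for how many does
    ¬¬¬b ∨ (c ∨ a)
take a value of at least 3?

37

value 3: 37 assignments (counts)
value 2: 19 assignments
value 1: 7 assignments
value 0: 1 assignment
So 37 of the 64 assignments meet the threshold.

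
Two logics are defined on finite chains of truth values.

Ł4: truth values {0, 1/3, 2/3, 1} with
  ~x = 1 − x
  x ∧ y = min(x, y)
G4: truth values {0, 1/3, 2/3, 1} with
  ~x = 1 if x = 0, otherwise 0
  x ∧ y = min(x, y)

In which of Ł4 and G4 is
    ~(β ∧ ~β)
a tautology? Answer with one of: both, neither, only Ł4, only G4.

only G4

In Ł4: at β = 1/3 the value is 2/3 — not a tautology.
In G4: every assignment gives 1 — tautology.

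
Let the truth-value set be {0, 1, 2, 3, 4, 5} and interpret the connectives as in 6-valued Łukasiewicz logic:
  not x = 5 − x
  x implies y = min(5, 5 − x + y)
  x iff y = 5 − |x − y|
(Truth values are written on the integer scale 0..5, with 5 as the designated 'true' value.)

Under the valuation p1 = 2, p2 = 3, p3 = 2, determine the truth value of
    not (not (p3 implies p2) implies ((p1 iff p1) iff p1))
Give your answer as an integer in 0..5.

0

p3 implies p2 = 2 implies 3 = 5
not (p3 implies p2) = not 5 = 0
p1 iff p1 = 2 iff 2 = 5
(p1 iff p1) iff p1 = 5 iff 2 = 2
not (p3 implies p2) implies ((p1 iff p1) iff p1) = 0 implies 2 = 5
not (not (p3 implies p2) implies ((p1 iff p1) iff p1)) = not 5 = 0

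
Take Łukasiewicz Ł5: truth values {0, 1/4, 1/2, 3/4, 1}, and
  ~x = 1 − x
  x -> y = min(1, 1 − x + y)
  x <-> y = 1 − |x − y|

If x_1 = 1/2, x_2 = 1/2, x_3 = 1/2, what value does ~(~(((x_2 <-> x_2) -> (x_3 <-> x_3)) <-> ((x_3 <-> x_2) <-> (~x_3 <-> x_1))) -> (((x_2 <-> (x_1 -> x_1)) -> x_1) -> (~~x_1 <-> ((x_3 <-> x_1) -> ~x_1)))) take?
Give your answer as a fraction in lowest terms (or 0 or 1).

x_2 <-> x_2 = 1/2 <-> 1/2 = 1
x_3 <-> x_3 = 1/2 <-> 1/2 = 1
(x_2 <-> x_2) -> (x_3 <-> x_3) = 1 -> 1 = 1
x_3 <-> x_2 = 1/2 <-> 1/2 = 1
~x_3 = ~1/2 = 1/2
~x_3 <-> x_1 = 1/2 <-> 1/2 = 1
(x_3 <-> x_2) <-> (~x_3 <-> x_1) = 1 <-> 1 = 1
((x_2 <-> x_2) -> (x_3 <-> x_3)) <-> ((x_3 <-> x_2) <-> (~x_3 <-> x_1)) = 1 <-> 1 = 1
~(((x_2 <-> x_2) -> (x_3 <-> x_3)) <-> ((x_3 <-> x_2) <-> (~x_3 <-> x_1))) = ~1 = 0
x_1 -> x_1 = 1/2 -> 1/2 = 1
x_2 <-> (x_1 -> x_1) = 1/2 <-> 1 = 1/2
(x_2 <-> (x_1 -> x_1)) -> x_1 = 1/2 -> 1/2 = 1
~x_1 = ~1/2 = 1/2
~~x_1 = ~1/2 = 1/2
x_3 <-> x_1 = 1/2 <-> 1/2 = 1
~x_1 = ~1/2 = 1/2
(x_3 <-> x_1) -> ~x_1 = 1 -> 1/2 = 1/2
~~x_1 <-> ((x_3 <-> x_1) -> ~x_1) = 1/2 <-> 1/2 = 1
((x_2 <-> (x_1 -> x_1)) -> x_1) -> (~~x_1 <-> ((x_3 <-> x_1) -> ~x_1)) = 1 -> 1 = 1
~(((x_2 <-> x_2) -> (x_3 <-> x_3)) <-> ((x_3 <-> x_2) <-> (~x_3 <-> x_1))) -> (((x_2 <-> (x_1 -> x_1)) -> x_1) -> (~~x_1 <-> ((x_3 <-> x_1) -> ~x_1))) = 0 -> 1 = 1
~(~(((x_2 <-> x_2) -> (x_3 <-> x_3)) <-> ((x_3 <-> x_2) <-> (~x_3 <-> x_1))) -> (((x_2 <-> (x_1 -> x_1)) -> x_1) -> (~~x_1 <-> ((x_3 <-> x_1) -> ~x_1)))) = ~1 = 0

0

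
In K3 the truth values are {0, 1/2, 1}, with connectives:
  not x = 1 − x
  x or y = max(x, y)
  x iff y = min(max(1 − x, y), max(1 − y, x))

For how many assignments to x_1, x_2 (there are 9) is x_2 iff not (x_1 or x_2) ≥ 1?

1

x_1 = 0, x_2 = 0 ↦ 0  <
x_1 = 0, x_2 = 1/2 ↦ 1/2  <
x_1 = 0, x_2 = 1 ↦ 0  <
x_1 = 1/2, x_2 = 0 ↦ 1/2  <
x_1 = 1/2, x_2 = 1/2 ↦ 1/2  <
x_1 = 1/2, x_2 = 1 ↦ 0  <
x_1 = 1, x_2 = 0 ↦ 1  ≥
x_1 = 1, x_2 = 1/2 ↦ 1/2  <
x_1 = 1, x_2 = 1 ↦ 0  <
So 1 of the 9 assignments meets the threshold.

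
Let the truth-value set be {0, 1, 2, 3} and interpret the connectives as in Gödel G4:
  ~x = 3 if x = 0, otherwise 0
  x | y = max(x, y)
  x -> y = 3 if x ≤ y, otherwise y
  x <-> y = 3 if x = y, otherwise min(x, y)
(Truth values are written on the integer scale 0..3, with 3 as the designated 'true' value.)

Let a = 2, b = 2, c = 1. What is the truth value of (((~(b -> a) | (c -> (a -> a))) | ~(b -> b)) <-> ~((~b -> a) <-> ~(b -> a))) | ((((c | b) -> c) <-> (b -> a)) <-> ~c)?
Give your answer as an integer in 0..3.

3

b -> a = 2 -> 2 = 3
~(b -> a) = ~3 = 0
a -> a = 2 -> 2 = 3
c -> (a -> a) = 1 -> 3 = 3
~(b -> a) | (c -> (a -> a)) = 0 | 3 = 3
b -> b = 2 -> 2 = 3
~(b -> b) = ~3 = 0
(~(b -> a) | (c -> (a -> a))) | ~(b -> b) = 3 | 0 = 3
~b = ~2 = 0
~b -> a = 0 -> 2 = 3
b -> a = 2 -> 2 = 3
~(b -> a) = ~3 = 0
(~b -> a) <-> ~(b -> a) = 3 <-> 0 = 0
~((~b -> a) <-> ~(b -> a)) = ~0 = 3
((~(b -> a) | (c -> (a -> a))) | ~(b -> b)) <-> ~((~b -> a) <-> ~(b -> a)) = 3 <-> 3 = 3
c | b = 1 | 2 = 2
(c | b) -> c = 2 -> 1 = 1
b -> a = 2 -> 2 = 3
((c | b) -> c) <-> (b -> a) = 1 <-> 3 = 1
~c = ~1 = 0
(((c | b) -> c) <-> (b -> a)) <-> ~c = 1 <-> 0 = 0
(((~(b -> a) | (c -> (a -> a))) | ~(b -> b)) <-> ~((~b -> a) <-> ~(b -> a))) | ((((c | b) -> c) <-> (b -> a)) <-> ~c) = 3 | 0 = 3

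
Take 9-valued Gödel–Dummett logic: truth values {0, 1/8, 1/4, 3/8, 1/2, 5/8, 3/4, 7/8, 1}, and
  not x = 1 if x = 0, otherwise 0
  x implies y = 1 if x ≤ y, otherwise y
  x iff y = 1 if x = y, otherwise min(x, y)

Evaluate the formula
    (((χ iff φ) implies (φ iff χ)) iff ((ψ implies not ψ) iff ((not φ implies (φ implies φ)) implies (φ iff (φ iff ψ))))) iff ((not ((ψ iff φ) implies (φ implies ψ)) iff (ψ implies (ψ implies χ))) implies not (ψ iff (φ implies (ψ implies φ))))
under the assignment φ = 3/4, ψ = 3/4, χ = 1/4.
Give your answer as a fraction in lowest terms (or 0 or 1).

χ iff φ = 1/4 iff 3/4 = 1/4
φ iff χ = 3/4 iff 1/4 = 1/4
(χ iff φ) implies (φ iff χ) = 1/4 implies 1/4 = 1
not ψ = not 3/4 = 0
ψ implies not ψ = 3/4 implies 0 = 0
not φ = not 3/4 = 0
φ implies φ = 3/4 implies 3/4 = 1
not φ implies (φ implies φ) = 0 implies 1 = 1
φ iff ψ = 3/4 iff 3/4 = 1
φ iff (φ iff ψ) = 3/4 iff 1 = 3/4
(not φ implies (φ implies φ)) implies (φ iff (φ iff ψ)) = 1 implies 3/4 = 3/4
(ψ implies not ψ) iff ((not φ implies (φ implies φ)) implies (φ iff (φ iff ψ))) = 0 iff 3/4 = 0
((χ iff φ) implies (φ iff χ)) iff ((ψ implies not ψ) iff ((not φ implies (φ implies φ)) implies (φ iff (φ iff ψ)))) = 1 iff 0 = 0
ψ iff φ = 3/4 iff 3/4 = 1
φ implies ψ = 3/4 implies 3/4 = 1
(ψ iff φ) implies (φ implies ψ) = 1 implies 1 = 1
not ((ψ iff φ) implies (φ implies ψ)) = not 1 = 0
ψ implies χ = 3/4 implies 1/4 = 1/4
ψ implies (ψ implies χ) = 3/4 implies 1/4 = 1/4
not ((ψ iff φ) implies (φ implies ψ)) iff (ψ implies (ψ implies χ)) = 0 iff 1/4 = 0
ψ implies φ = 3/4 implies 3/4 = 1
φ implies (ψ implies φ) = 3/4 implies 1 = 1
ψ iff (φ implies (ψ implies φ)) = 3/4 iff 1 = 3/4
not (ψ iff (φ implies (ψ implies φ))) = not 3/4 = 0
(not ((ψ iff φ) implies (φ implies ψ)) iff (ψ implies (ψ implies χ))) implies not (ψ iff (φ implies (ψ implies φ))) = 0 implies 0 = 1
(((χ iff φ) implies (φ iff χ)) iff ((ψ implies not ψ) iff ((not φ implies (φ implies φ)) implies (φ iff (φ iff ψ))))) iff ((not ((ψ iff φ) implies (φ implies ψ)) iff (ψ implies (ψ implies χ))) implies not (ψ iff (φ implies (ψ implies φ)))) = 0 iff 1 = 0

0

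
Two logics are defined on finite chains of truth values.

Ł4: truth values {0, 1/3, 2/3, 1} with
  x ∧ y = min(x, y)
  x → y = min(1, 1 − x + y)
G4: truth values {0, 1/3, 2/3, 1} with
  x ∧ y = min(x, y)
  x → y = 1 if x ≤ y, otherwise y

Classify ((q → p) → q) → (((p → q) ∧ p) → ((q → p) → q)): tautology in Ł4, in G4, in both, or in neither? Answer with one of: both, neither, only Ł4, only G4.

both

In Ł4: every assignment gives 1 — tautology.
In G4: every assignment gives 1 — tautology.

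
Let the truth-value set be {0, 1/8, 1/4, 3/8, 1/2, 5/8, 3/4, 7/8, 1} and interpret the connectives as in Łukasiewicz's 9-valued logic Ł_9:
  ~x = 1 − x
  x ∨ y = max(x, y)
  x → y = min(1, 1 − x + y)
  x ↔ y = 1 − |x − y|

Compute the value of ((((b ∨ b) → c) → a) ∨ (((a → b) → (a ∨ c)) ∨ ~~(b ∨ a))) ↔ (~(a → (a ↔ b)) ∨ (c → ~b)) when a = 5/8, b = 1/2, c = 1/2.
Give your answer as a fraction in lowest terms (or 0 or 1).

3/4

b ∨ b = 1/2 ∨ 1/2 = 1/2
(b ∨ b) → c = 1/2 → 1/2 = 1
((b ∨ b) → c) → a = 1 → 5/8 = 5/8
a → b = 5/8 → 1/2 = 7/8
a ∨ c = 5/8 ∨ 1/2 = 5/8
(a → b) → (a ∨ c) = 7/8 → 5/8 = 3/4
b ∨ a = 1/2 ∨ 5/8 = 5/8
~(b ∨ a) = ~5/8 = 3/8
~~(b ∨ a) = ~3/8 = 5/8
((a → b) → (a ∨ c)) ∨ ~~(b ∨ a) = 3/4 ∨ 5/8 = 3/4
(((b ∨ b) → c) → a) ∨ (((a → b) → (a ∨ c)) ∨ ~~(b ∨ a)) = 5/8 ∨ 3/4 = 3/4
a ↔ b = 5/8 ↔ 1/2 = 7/8
a → (a ↔ b) = 5/8 → 7/8 = 1
~(a → (a ↔ b)) = ~1 = 0
~b = ~1/2 = 1/2
c → ~b = 1/2 → 1/2 = 1
~(a → (a ↔ b)) ∨ (c → ~b) = 0 ∨ 1 = 1
((((b ∨ b) → c) → a) ∨ (((a → b) → (a ∨ c)) ∨ ~~(b ∨ a))) ↔ (~(a → (a ↔ b)) ∨ (c → ~b)) = 3/4 ↔ 1 = 3/4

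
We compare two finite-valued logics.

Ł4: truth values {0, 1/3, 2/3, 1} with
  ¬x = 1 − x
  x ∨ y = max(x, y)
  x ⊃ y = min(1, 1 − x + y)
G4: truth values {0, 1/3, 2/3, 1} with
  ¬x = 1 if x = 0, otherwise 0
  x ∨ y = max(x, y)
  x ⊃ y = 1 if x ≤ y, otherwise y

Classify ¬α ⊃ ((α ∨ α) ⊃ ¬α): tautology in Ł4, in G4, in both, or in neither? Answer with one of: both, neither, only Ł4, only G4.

In Ł4: every assignment gives 1 — tautology.
In G4: every assignment gives 1 — tautology.

both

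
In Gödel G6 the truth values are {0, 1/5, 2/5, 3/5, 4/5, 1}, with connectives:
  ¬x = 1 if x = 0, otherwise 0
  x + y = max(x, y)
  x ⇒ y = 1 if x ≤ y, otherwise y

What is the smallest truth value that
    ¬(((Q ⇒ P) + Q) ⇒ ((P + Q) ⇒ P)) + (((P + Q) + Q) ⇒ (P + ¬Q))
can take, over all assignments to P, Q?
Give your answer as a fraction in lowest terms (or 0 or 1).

1/5

Take P = 1/5, Q = 2/5:
Q ⇒ P = 2/5 ⇒ 1/5 = 1/5
(Q ⇒ P) + Q = 1/5 + 2/5 = 2/5
P + Q = 1/5 + 2/5 = 2/5
(P + Q) ⇒ P = 2/5 ⇒ 1/5 = 1/5
((Q ⇒ P) + Q) ⇒ ((P + Q) ⇒ P) = 2/5 ⇒ 1/5 = 1/5
¬(((Q ⇒ P) + Q) ⇒ ((P + Q) ⇒ P)) = ¬1/5 = 0
P + Q = 1/5 + 2/5 = 2/5
(P + Q) + Q = 2/5 + 2/5 = 2/5
¬Q = ¬2/5 = 0
P + ¬Q = 1/5 + 0 = 1/5
((P + Q) + Q) ⇒ (P + ¬Q) = 2/5 ⇒ 1/5 = 1/5
¬(((Q ⇒ P) + Q) ⇒ ((P + Q) ⇒ P)) + (((P + Q) + Q) ⇒ (P + ¬Q)) = 0 + 1/5 = 1/5
No assignment yields a value below 1/5, so this is the minimum.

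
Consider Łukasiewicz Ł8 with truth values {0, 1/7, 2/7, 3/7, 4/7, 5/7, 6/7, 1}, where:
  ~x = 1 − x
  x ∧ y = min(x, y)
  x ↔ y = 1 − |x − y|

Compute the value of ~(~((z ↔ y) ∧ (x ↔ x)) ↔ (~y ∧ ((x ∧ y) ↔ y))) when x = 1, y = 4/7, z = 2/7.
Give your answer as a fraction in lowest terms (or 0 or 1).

z ↔ y = 2/7 ↔ 4/7 = 5/7
x ↔ x = 1 ↔ 1 = 1
(z ↔ y) ∧ (x ↔ x) = 5/7 ∧ 1 = 5/7
~((z ↔ y) ∧ (x ↔ x)) = ~5/7 = 2/7
~y = ~4/7 = 3/7
x ∧ y = 1 ∧ 4/7 = 4/7
(x ∧ y) ↔ y = 4/7 ↔ 4/7 = 1
~y ∧ ((x ∧ y) ↔ y) = 3/7 ∧ 1 = 3/7
~((z ↔ y) ∧ (x ↔ x)) ↔ (~y ∧ ((x ∧ y) ↔ y)) = 2/7 ↔ 3/7 = 6/7
~(~((z ↔ y) ∧ (x ↔ x)) ↔ (~y ∧ ((x ∧ y) ↔ y))) = ~6/7 = 1/7

1/7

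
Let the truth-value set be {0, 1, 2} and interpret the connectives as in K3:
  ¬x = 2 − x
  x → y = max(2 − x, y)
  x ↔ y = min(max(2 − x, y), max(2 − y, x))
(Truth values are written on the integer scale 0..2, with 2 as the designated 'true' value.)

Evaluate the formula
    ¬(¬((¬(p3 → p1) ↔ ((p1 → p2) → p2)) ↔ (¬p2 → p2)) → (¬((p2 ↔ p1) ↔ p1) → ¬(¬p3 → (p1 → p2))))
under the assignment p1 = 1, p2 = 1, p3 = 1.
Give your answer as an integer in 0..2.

1

p3 → p1 = 1 → 1 = 1
¬(p3 → p1) = ¬1 = 1
p1 → p2 = 1 → 1 = 1
(p1 → p2) → p2 = 1 → 1 = 1
¬(p3 → p1) ↔ ((p1 → p2) → p2) = 1 ↔ 1 = 1
¬p2 = ¬1 = 1
¬p2 → p2 = 1 → 1 = 1
(¬(p3 → p1) ↔ ((p1 → p2) → p2)) ↔ (¬p2 → p2) = 1 ↔ 1 = 1
¬((¬(p3 → p1) ↔ ((p1 → p2) → p2)) ↔ (¬p2 → p2)) = ¬1 = 1
p2 ↔ p1 = 1 ↔ 1 = 1
(p2 ↔ p1) ↔ p1 = 1 ↔ 1 = 1
¬((p2 ↔ p1) ↔ p1) = ¬1 = 1
¬p3 = ¬1 = 1
p1 → p2 = 1 → 1 = 1
¬p3 → (p1 → p2) = 1 → 1 = 1
¬(¬p3 → (p1 → p2)) = ¬1 = 1
¬((p2 ↔ p1) ↔ p1) → ¬(¬p3 → (p1 → p2)) = 1 → 1 = 1
¬((¬(p3 → p1) ↔ ((p1 → p2) → p2)) ↔ (¬p2 → p2)) → (¬((p2 ↔ p1) ↔ p1) → ¬(¬p3 → (p1 → p2))) = 1 → 1 = 1
¬(¬((¬(p3 → p1) ↔ ((p1 → p2) → p2)) ↔ (¬p2 → p2)) → (¬((p2 ↔ p1) ↔ p1) → ¬(¬p3 → (p1 → p2)))) = ¬1 = 1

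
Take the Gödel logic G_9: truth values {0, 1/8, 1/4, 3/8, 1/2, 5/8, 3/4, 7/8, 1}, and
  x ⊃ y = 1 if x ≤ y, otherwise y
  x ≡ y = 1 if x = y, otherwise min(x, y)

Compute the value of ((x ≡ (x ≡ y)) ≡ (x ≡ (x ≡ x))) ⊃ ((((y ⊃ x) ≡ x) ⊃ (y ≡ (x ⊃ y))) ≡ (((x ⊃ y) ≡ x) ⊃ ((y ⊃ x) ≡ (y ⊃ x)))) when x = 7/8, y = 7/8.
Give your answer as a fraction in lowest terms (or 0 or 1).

1

x ≡ y = 7/8 ≡ 7/8 = 1
x ≡ (x ≡ y) = 7/8 ≡ 1 = 7/8
x ≡ x = 7/8 ≡ 7/8 = 1
x ≡ (x ≡ x) = 7/8 ≡ 1 = 7/8
(x ≡ (x ≡ y)) ≡ (x ≡ (x ≡ x)) = 7/8 ≡ 7/8 = 1
y ⊃ x = 7/8 ⊃ 7/8 = 1
(y ⊃ x) ≡ x = 1 ≡ 7/8 = 7/8
x ⊃ y = 7/8 ⊃ 7/8 = 1
y ≡ (x ⊃ y) = 7/8 ≡ 1 = 7/8
((y ⊃ x) ≡ x) ⊃ (y ≡ (x ⊃ y)) = 7/8 ⊃ 7/8 = 1
x ⊃ y = 7/8 ⊃ 7/8 = 1
(x ⊃ y) ≡ x = 1 ≡ 7/8 = 7/8
y ⊃ x = 7/8 ⊃ 7/8 = 1
y ⊃ x = 7/8 ⊃ 7/8 = 1
(y ⊃ x) ≡ (y ⊃ x) = 1 ≡ 1 = 1
((x ⊃ y) ≡ x) ⊃ ((y ⊃ x) ≡ (y ⊃ x)) = 7/8 ⊃ 1 = 1
(((y ⊃ x) ≡ x) ⊃ (y ≡ (x ⊃ y))) ≡ (((x ⊃ y) ≡ x) ⊃ ((y ⊃ x) ≡ (y ⊃ x))) = 1 ≡ 1 = 1
((x ≡ (x ≡ y)) ≡ (x ≡ (x ≡ x))) ⊃ ((((y ⊃ x) ≡ x) ⊃ (y ≡ (x ⊃ y))) ≡ (((x ⊃ y) ≡ x) ⊃ ((y ⊃ x) ≡ (y ⊃ x)))) = 1 ⊃ 1 = 1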